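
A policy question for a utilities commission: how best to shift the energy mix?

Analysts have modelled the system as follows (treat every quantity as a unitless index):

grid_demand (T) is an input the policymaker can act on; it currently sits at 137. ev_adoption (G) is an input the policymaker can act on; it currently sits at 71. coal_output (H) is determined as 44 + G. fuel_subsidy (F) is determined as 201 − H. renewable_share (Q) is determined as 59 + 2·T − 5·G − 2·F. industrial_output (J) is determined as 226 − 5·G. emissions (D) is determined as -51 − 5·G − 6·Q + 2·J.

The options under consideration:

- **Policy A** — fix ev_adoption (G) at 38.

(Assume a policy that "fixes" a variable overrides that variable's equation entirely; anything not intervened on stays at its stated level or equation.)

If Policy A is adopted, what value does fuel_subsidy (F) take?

119

Policy A (G := 38):
  G = 38
  H = 44 + 38 = 82
  F = 201 − 82 = 119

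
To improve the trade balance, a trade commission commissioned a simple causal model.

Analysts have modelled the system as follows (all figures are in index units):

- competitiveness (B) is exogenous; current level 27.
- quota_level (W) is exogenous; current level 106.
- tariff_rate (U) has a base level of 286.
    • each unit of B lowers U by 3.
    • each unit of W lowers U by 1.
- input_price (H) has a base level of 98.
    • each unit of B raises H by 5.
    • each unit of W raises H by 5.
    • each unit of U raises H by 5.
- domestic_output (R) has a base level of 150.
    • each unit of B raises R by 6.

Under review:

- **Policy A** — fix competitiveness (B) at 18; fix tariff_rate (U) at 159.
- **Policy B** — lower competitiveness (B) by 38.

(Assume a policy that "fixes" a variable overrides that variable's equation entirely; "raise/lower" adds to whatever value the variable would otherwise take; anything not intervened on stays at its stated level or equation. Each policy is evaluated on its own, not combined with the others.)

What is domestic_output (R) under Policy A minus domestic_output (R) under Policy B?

174

Policy A (B := 18, U := 159):
  B = 18
  R = 150 + 6·18 = 258
Policy B (B − 38):
  B = 27 − 38 = -11
  R = 150 + 6·(-11) = 84
R: 258 − 84 = 174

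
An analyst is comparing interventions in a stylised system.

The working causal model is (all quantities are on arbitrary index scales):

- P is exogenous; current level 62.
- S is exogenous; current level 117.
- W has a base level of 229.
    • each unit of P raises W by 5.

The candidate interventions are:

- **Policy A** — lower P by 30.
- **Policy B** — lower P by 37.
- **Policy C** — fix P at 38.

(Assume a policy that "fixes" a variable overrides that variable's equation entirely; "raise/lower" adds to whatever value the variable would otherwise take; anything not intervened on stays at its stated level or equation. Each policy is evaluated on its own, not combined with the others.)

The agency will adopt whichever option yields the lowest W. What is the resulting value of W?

Policy A (P − 30):
  P = 62 − 30 = 32
  W = 229 + 5·32 = 389
Policy B (P − 37):
  P = 62 − 37 = 25
  W = 229 + 5·25 = 354
Policy C (P := 38):
  P = 38
  W = 229 + 5·38 = 419
Comparing — Policy A: W=389, Policy B: W=354, Policy C: W=419. Lowest is 354 (Policy B).

354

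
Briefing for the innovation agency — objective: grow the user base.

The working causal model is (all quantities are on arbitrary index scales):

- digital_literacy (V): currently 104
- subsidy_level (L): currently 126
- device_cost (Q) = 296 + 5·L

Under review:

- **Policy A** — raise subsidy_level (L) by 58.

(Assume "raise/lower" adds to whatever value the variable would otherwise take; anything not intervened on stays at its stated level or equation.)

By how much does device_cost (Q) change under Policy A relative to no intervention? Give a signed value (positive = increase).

290

Baseline:
  L = 126
  Q = 296 + 5·126 = 926
Policy A (L + 58):
  L = 126 + 58 = 184
  Q = 296 + 5·184 = 1216
Change in Q: 1216 − 926 = 290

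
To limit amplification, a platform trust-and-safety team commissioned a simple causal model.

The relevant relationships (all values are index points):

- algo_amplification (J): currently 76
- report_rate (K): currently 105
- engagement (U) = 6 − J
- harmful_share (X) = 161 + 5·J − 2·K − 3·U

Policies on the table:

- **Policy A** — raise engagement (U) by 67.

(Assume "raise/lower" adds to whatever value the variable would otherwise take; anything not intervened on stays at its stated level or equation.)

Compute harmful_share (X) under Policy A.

Policy A (U + 67):
  J = 76
  K = 105
  U = 6 − 76 (+67 from intervention) = -3
  X = 161 + 5·76 − 2·105 − 3·(-3) = 340

340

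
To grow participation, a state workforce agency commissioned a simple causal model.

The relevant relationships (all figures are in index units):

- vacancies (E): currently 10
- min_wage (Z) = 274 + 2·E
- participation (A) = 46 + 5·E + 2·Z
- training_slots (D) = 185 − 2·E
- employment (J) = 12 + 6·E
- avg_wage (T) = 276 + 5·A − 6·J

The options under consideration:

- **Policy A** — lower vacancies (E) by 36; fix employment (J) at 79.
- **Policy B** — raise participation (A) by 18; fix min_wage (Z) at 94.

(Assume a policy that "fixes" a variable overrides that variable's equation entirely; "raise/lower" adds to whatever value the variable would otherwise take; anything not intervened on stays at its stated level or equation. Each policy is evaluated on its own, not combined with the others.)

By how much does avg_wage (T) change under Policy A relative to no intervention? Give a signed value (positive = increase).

-1662

Baseline:
  E = 10
  Z = 274 + 2·10 = 294
  A = 46 + 5·10 + 2·294 = 684
  J = 12 + 6·10 = 72
  T = 276 + 5·684 − 6·72 = 3264
Policy A (E − 36, J := 79):
  E = 10 − 36 = -26
  Z = 274 + 2·(-26) = 222
  A = 46 + 5·(-26) + 2·222 = 360
  J = 79
  T = 276 + 5·360 − 6·79 = 1602
Change in T: 1602 − 3264 = -1662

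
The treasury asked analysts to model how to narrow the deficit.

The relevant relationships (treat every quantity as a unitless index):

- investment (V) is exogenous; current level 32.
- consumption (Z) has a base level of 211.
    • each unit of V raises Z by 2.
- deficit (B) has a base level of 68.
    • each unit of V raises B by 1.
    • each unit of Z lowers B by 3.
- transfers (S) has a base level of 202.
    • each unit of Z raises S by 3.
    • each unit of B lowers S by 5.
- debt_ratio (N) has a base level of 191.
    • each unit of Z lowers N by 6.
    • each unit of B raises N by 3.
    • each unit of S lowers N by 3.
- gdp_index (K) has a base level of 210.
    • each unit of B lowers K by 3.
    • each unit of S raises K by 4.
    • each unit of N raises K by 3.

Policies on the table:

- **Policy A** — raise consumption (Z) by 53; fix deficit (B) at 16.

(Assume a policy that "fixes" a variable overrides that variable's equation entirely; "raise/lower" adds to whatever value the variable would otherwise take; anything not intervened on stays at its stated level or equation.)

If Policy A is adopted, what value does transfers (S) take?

1106

Policy A (Z + 53, B := 16):
  V = 32
  Z = 211 + 2·32 (+53 from intervention) = 328
  B = 16
  S = 202 + 3·328 − 5·16 = 1106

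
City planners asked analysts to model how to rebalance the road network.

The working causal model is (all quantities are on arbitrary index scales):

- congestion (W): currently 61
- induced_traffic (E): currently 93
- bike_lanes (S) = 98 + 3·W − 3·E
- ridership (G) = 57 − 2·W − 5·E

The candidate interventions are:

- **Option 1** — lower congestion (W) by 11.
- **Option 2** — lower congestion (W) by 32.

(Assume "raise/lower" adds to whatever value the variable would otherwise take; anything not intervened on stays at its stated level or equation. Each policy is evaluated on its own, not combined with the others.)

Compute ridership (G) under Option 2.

Option 2 (W − 32):
  W = 61 − 32 = 29
  E = 93
  G = 57 − 2·29 − 5·93 = -466

-466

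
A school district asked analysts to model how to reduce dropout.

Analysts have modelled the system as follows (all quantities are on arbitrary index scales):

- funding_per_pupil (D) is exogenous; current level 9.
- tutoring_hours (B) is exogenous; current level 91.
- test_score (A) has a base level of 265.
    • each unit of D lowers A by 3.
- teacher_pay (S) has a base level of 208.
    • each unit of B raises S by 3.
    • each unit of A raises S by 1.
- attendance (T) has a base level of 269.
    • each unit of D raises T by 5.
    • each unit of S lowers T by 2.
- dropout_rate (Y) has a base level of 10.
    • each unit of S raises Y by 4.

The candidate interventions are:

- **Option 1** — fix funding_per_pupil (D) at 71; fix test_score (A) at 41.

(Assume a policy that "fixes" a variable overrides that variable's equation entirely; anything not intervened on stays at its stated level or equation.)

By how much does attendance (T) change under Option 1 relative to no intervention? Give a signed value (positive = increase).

Baseline:
  D = 9
  B = 91
  A = 265 − 3·9 = 238
  S = 208 + 3·91 + 238 = 719
  T = 269 + 5·9 − 2·719 = -1124
Option 1 (D := 71, A := 41):
  D = 71
  B = 91
  A = 41
  S = 208 + 3·91 + 41 = 522
  T = 269 + 5·71 − 2·522 = -420
Change in T: -420 − (-1124) = 704

704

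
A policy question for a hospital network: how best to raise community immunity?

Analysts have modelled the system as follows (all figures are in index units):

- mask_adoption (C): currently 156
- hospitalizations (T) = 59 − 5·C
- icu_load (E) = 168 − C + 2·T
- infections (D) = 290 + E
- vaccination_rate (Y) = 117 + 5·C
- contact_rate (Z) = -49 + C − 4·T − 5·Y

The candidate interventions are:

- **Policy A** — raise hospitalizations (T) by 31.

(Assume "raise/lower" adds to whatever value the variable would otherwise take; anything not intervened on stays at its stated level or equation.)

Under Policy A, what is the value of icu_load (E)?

-1368

Policy A (T + 31):
  C = 156
  T = 59 − 5·156 (+31 from intervention) = -690
  E = 168 − 156 + 2·(-690) = -1368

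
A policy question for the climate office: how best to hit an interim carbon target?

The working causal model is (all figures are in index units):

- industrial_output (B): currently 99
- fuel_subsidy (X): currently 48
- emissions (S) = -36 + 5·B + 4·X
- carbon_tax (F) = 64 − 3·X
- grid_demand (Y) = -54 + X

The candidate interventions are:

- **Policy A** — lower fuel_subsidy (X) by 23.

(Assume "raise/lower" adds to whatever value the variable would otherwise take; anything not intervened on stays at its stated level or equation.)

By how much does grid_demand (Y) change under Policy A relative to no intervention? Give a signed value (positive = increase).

Baseline:
  X = 48
  Y = -54 + 48 = -6
Policy A (X − 23):
  X = 48 − 23 = 25
  Y = -54 + 25 = -29
Change in Y: -29 − (-6) = -23

-23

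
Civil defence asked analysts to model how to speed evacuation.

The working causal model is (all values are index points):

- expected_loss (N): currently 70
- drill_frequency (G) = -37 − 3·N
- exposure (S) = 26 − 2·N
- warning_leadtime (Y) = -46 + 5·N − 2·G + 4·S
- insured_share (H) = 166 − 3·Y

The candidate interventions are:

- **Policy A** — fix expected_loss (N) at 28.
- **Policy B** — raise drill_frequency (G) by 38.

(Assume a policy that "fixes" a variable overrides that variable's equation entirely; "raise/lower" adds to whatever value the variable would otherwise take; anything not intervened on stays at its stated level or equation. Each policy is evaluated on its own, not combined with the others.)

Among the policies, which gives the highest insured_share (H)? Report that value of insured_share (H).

Policy A (N := 28):
  N = 28
  G = -37 − 3·28 = -121
  S = 26 − 2·28 = -30
  Y = -46 + 5·28 − 2·(-121) + 4·(-30) = 216
  H = 166 − 3·216 = -482
Policy B (G + 38):
  N = 70
  G = -37 − 3·70 (+38 from intervention) = -209
  S = 26 − 2·70 = -114
  Y = -46 + 5·70 − 2·(-209) + 4·(-114) = 266
  H = 166 − 3·266 = -632
Comparing — Policy A: H=-482, Policy B: H=-632. Highest is -482 (Policy A).

-482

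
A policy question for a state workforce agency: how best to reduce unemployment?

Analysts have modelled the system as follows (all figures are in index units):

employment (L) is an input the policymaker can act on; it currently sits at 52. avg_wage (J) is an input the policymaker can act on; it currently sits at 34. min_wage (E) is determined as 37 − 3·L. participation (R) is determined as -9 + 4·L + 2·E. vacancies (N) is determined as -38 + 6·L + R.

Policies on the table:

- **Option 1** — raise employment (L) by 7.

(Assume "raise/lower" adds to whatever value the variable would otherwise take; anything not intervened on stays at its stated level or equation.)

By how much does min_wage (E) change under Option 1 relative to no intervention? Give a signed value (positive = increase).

Baseline:
  L = 52
  E = 37 − 3·52 = -119
Option 1 (L + 7):
  L = 52 + 7 = 59
  E = 37 − 3·59 = -140
Change in E: -140 − (-119) = -21

-21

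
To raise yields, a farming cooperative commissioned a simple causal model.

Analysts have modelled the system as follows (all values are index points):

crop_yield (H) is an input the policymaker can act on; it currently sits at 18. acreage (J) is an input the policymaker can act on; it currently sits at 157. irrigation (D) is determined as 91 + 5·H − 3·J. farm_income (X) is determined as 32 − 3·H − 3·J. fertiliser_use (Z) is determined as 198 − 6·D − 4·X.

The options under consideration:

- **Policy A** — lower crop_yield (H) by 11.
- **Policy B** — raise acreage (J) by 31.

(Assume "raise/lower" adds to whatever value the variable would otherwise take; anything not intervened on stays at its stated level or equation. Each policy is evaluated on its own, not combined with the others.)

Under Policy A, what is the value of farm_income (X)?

-460

Policy A (H − 11):
  H = 18 − 11 = 7
  J = 157
  X = 32 − 3·7 − 3·157 = -460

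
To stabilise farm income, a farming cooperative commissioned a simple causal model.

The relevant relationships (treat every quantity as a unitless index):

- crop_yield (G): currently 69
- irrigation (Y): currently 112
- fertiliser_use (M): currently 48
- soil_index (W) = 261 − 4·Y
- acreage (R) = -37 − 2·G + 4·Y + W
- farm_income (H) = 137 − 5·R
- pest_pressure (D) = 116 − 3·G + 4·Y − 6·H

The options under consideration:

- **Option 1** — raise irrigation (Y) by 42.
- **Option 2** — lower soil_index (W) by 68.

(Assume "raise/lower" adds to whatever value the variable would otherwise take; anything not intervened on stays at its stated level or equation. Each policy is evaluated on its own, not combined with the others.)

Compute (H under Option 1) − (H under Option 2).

Option 1 (Y + 42):
  G = 69
  Y = 112 + 42 = 154
  W = 261 − 4·154 = -355
  R = -37 − 2·69 + 4·154 + (-355) = 86
  H = 137 − 5·86 = -293
Option 2 (W − 68):
  G = 69
  Y = 112
  W = 261 − 4·112 (−68 from intervention) = -255
  R = -37 − 2·69 + 4·112 + (-255) = 18
  H = 137 − 5·18 = 47
H: -293 − 47 = -340

-340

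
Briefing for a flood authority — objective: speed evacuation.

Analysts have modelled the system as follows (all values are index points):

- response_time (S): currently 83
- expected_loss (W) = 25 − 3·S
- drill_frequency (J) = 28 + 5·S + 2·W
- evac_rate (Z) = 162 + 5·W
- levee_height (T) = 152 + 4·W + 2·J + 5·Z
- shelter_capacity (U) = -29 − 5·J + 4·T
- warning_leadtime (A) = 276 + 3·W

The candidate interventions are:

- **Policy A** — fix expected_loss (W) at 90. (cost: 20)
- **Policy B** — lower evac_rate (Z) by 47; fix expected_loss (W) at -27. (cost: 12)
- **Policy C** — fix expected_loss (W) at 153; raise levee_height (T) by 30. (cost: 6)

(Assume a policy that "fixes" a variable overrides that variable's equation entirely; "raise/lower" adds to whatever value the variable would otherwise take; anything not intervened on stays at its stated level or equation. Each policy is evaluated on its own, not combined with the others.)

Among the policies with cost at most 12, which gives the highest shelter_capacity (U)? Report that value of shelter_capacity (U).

23934

Policy B (Z − 47, W := -27):
  S = 83
  W = -27
  J = 28 + 5·83 + 2·(-27) = 389
  Z = 162 + 5·(-27) (−47 from intervention) = -20
  T = 152 + 4·(-27) + 2·389 + 5·(-20) = 722
  U = -29 − 5·389 + 4·722 = 914
Policy C (W := 153, T + 30):
  S = 83
  W = 153
  J = 28 + 5·83 + 2·153 = 749
  Z = 162 + 5·153 = 927
  T = 152 + 4·153 + 2·749 + 5·927 (+30 from intervention) = 6927
  U = -29 − 5·749 + 4·6927 = 23934
Comparing — Policy B: U=914, Policy C: U=23934. Highest is 23934 (Policy C).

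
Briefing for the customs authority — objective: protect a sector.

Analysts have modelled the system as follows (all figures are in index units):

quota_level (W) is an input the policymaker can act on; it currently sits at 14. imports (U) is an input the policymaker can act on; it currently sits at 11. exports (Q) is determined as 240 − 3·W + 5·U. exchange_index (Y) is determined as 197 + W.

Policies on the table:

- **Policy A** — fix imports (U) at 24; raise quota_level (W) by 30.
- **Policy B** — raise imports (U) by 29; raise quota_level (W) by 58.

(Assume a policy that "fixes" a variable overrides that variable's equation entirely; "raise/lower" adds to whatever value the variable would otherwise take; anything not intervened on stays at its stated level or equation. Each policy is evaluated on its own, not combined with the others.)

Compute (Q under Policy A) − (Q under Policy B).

Policy A (U := 24, W + 30):
  W = 14 + 30 = 44
  U = 24
  Q = 240 − 3·44 + 5·24 = 228
Policy B (U + 29, W + 58):
  W = 14 + 58 = 72
  U = 11 + 29 = 40
  Q = 240 − 3·72 + 5·40 = 224
Q: 228 − 224 = 4

4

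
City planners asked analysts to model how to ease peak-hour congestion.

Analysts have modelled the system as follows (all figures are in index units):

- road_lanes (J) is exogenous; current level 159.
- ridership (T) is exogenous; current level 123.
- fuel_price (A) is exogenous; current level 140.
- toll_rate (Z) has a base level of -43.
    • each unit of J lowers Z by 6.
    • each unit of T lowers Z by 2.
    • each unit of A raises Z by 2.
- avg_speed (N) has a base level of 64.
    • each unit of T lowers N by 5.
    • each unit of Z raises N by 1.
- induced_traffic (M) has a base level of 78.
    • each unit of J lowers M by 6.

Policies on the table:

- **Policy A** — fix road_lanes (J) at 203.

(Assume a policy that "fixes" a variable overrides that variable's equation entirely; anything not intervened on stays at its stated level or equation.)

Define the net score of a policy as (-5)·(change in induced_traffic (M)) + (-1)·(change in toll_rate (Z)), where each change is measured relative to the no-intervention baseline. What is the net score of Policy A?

1584

Baseline:
  J = 159
  T = 123
  A = 140
  Z = -43 − 6·159 − 2·123 + 2·140 = -963
  M = 78 − 6·159 = -876
Policy A (J := 203):
  J = 203
  T = 123
  A = 140
  Z = -43 − 6·203 − 2·123 + 2·140 = -1227
  M = 78 − 6·203 = -1140
ΔM = -1140 − (-876) = -264; ΔZ = -1227 − (-963) = -264
Score = (-5)·(-264) + (-1)·(-264) = 1584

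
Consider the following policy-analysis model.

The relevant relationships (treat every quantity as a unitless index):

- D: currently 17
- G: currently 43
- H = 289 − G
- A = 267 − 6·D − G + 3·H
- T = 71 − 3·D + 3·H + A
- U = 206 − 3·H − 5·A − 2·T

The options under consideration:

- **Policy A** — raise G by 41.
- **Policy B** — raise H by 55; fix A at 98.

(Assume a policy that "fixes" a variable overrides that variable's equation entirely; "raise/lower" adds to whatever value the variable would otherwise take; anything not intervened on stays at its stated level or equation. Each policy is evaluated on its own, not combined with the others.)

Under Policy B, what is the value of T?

1021

Policy B (H + 55, A := 98):
  D = 17
  G = 43
  H = 289 − 43 (+55 from intervention) = 301
  A = 98
  T = 71 − 3·17 + 3·301 + 98 = 1021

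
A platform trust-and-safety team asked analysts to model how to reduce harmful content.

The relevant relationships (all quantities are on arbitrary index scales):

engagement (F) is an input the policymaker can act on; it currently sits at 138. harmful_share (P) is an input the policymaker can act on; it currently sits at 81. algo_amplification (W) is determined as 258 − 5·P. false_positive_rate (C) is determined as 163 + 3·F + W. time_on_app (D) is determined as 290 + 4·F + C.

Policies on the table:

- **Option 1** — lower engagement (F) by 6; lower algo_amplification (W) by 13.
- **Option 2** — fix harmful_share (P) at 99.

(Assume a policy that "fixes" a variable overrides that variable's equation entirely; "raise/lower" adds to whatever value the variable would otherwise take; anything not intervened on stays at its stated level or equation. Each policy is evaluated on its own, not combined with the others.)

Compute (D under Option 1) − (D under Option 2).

35

Option 1 (F − 6, W − 13):
  F = 138 − 6 = 132
  P = 81
  W = 258 − 5·81 (−13 from intervention) = -160
  C = 163 + 3·132 + (-160) = 399
  D = 290 + 4·132 + 399 = 1217
Option 2 (P := 99):
  F = 138
  P = 99
  W = 258 − 5·99 = -237
  C = 163 + 3·138 + (-237) = 340
  D = 290 + 4·138 + 340 = 1182
D: 1217 − 1182 = 35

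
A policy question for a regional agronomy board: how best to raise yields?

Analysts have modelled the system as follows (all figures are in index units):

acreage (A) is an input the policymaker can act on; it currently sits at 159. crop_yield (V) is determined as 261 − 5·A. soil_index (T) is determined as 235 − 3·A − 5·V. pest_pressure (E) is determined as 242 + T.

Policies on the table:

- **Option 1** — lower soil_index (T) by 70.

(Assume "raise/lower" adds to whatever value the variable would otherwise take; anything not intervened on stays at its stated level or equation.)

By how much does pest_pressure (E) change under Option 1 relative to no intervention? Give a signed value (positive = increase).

-70

Baseline:
  A = 159
  V = 261 − 5·159 = -534
  T = 235 − 3·159 − 5·(-534) = 2428
  E = 242 + 2428 = 2670
Option 1 (T − 70):
  A = 159
  V = 261 − 5·159 = -534
  T = 235 − 3·159 − 5·(-534) (−70 from intervention) = 2358
  E = 242 + 2358 = 2600
Change in E: 2600 − 2670 = -70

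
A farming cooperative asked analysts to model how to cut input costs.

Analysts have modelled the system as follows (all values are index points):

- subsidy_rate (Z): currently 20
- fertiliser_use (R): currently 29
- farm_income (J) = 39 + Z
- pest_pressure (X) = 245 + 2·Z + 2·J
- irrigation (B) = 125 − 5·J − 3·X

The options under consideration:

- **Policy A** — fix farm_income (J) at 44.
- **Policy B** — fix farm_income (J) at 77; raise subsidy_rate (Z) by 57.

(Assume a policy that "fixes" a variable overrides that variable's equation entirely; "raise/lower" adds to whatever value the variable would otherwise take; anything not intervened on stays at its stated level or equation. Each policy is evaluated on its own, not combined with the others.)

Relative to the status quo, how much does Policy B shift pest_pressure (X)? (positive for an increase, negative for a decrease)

150

Baseline:
  Z = 20
  J = 39 + 20 = 59
  X = 245 + 2·20 + 2·59 = 403
Policy B (J := 77, Z + 57):
  Z = 20 + 57 = 77
  J = 77
  X = 245 + 2·77 + 2·77 = 553
Change in X: 553 − 403 = 150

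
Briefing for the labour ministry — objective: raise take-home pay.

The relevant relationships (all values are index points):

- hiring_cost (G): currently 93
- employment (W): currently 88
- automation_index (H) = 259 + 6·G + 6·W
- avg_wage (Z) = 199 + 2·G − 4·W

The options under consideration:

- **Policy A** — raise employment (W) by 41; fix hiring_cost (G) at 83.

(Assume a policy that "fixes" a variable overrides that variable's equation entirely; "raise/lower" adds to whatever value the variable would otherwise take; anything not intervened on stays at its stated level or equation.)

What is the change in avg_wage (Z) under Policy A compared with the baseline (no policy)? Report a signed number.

-184

Baseline:
  G = 93
  W = 88
  Z = 199 + 2·93 − 4·88 = 33
Policy A (W + 41, G := 83):
  G = 83
  W = 88 + 41 = 129
  Z = 199 + 2·83 − 4·129 = -151
Change in Z: -151 − 33 = -184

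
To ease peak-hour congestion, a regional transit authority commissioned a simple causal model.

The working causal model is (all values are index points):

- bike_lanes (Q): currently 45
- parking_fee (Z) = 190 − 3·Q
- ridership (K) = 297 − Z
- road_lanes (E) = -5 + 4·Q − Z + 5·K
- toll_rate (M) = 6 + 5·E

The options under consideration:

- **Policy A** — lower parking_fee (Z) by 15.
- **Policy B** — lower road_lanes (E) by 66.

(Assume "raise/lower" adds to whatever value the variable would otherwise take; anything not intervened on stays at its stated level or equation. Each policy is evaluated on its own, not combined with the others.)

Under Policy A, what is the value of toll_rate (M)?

Policy A (Z − 15):
  Q = 45
  Z = 190 − 3·45 (−15 from intervention) = 40
  K = 297 − 40 = 257
  E = -5 + 4·45 − 40 + 5·257 = 1420
  M = 6 + 5·1420 = 7106

7106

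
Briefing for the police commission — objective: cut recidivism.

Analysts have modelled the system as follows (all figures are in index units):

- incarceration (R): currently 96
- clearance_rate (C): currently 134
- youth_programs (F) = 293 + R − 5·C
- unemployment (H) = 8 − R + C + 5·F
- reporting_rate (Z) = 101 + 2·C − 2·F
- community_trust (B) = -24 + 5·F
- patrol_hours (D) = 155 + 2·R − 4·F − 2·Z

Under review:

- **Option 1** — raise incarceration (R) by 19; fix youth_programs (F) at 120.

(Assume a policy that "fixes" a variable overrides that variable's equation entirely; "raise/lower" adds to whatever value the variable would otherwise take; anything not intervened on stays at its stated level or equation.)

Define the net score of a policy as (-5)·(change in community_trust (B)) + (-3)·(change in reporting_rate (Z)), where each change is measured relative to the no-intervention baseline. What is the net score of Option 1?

Baseline:
  R = 96
  C = 134
  F = 293 + 96 − 5·134 = -281
  Z = 101 + 2·134 − 2·(-281) = 931
  B = -24 + 5·(-281) = -1429
Option 1 (R + 19, F := 120):
  R = 96 + 19 = 115
  C = 134
  F = 120
  Z = 101 + 2·134 − 2·120 = 129
  B = -24 + 5·120 = 576
ΔB = 576 − (-1429) = 2005; ΔZ = 129 − 931 = -802
Score = (-5)·2005 + (-3)·(-802) = -7619

-7619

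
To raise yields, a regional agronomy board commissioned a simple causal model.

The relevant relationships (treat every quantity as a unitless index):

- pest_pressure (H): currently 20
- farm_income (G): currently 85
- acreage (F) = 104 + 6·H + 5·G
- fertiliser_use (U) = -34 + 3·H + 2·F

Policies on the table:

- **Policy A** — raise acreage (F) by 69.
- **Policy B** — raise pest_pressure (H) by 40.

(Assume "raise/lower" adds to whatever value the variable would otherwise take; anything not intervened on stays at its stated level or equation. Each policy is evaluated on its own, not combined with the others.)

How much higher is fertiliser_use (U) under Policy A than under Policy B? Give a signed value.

Policy A (F + 69):
  H = 20
  G = 85
  F = 104 + 6·20 + 5·85 (+69 from intervention) = 718
  U = -34 + 3·20 + 2·718 = 1462
Policy B (H + 40):
  H = 20 + 40 = 60
  G = 85
  F = 104 + 6·60 + 5·85 = 889
  U = -34 + 3·60 + 2·889 = 1924
U: 1462 − 1924 = -462

-462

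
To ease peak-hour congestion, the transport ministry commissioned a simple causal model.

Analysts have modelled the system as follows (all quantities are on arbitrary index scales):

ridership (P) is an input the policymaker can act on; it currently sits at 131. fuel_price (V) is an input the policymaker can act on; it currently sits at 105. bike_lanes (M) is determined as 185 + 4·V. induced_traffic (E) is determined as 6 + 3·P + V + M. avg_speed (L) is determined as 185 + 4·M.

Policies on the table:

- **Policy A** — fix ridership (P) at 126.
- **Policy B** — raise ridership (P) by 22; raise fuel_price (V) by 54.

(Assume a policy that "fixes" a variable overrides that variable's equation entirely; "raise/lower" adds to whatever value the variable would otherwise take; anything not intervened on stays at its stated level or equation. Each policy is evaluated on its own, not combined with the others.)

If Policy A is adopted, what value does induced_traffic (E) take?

Policy A (P := 126):
  P = 126
  V = 105
  M = 185 + 4·105 = 605
  E = 6 + 3·126 + 105 + 605 = 1094

1094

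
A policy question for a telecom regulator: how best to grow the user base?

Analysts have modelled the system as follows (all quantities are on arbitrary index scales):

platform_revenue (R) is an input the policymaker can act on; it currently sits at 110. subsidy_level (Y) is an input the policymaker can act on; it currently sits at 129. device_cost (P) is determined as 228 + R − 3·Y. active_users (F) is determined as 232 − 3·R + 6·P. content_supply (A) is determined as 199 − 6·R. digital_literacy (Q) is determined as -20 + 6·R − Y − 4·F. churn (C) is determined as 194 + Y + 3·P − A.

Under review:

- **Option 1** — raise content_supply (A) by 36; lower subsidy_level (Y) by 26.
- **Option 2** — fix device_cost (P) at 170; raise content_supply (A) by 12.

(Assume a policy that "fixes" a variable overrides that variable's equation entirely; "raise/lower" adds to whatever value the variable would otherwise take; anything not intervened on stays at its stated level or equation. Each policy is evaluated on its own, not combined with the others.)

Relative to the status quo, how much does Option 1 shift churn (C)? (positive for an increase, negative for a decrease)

172

Baseline:
  R = 110
  Y = 129
  P = 228 + 110 − 3·129 = -49
  A = 199 − 6·110 = -461
  C = 194 + 129 + 3·(-49) − (-461) = 637
Option 1 (A + 36, Y − 26):
  R = 110
  Y = 129 − 26 = 103
  P = 228 + 110 − 3·103 = 29
  A = 199 − 6·110 (+36 from intervention) = -425
  C = 194 + 103 + 3·29 − (-425) = 809
Change in C: 809 − 637 = 172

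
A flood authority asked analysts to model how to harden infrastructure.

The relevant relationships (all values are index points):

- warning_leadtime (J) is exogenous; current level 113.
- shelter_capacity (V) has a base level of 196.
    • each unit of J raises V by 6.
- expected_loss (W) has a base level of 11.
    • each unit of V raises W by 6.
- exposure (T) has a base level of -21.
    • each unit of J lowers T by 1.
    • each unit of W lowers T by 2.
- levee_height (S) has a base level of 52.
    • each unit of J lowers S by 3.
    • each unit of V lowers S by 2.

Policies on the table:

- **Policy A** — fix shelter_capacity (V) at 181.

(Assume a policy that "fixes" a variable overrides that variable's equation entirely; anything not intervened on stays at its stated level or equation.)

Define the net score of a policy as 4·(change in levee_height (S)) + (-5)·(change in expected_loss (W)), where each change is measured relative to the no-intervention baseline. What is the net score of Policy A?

Baseline:
  J = 113
  V = 196 + 6·113 = 874
  W = 11 + 6·874 = 5255
  S = 52 − 3·113 − 2·874 = -2035
Policy A (V := 181):
  J = 113
  V = 181
  W = 11 + 6·181 = 1097
  S = 52 − 3·113 − 2·181 = -649
ΔS = -649 − (-2035) = 1386; ΔW = 1097 − 5255 = -4158
Score = 4·1386 + (-5)·(-4158) = 26334

26334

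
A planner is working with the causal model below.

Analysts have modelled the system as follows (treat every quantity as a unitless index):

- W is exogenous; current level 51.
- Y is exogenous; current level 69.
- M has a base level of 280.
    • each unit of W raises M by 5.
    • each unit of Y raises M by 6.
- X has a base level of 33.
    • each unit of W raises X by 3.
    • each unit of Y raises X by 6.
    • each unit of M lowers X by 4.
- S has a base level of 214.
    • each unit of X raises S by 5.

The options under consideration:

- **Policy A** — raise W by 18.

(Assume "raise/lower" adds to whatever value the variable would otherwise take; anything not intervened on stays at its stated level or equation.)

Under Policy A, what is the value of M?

Policy A (W + 18):
  W = 51 + 18 = 69
  Y = 69
  M = 280 + 5·69 + 6·69 = 1039

1039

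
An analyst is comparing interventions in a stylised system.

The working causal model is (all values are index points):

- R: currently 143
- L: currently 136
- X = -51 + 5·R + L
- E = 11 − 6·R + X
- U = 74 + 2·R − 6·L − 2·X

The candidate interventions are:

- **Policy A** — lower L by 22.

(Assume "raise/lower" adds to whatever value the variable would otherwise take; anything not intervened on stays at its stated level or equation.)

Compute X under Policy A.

778

Policy A (L − 22):
  R = 143
  L = 136 − 22 = 114
  X = -51 + 5·143 + 114 = 778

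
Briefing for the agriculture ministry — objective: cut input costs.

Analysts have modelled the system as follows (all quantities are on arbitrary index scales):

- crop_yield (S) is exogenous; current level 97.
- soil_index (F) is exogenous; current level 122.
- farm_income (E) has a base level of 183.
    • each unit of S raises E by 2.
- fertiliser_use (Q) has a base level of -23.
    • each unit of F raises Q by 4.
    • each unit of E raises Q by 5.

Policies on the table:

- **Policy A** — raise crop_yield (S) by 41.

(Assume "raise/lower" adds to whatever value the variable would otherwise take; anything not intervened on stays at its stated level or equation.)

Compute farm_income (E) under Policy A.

459

Policy A (S + 41):
  S = 97 + 41 = 138
  E = 183 + 2·138 = 459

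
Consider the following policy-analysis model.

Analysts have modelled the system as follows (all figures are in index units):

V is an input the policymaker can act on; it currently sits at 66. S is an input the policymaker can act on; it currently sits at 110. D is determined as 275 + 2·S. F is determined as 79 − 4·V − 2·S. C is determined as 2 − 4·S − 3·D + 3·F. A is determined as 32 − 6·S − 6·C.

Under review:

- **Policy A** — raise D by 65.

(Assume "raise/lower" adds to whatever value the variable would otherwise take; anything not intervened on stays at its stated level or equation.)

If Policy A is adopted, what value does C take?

-3333

Policy A (D + 65):
  V = 66
  S = 110
  D = 275 + 2·110 (+65 from intervention) = 560
  F = 79 − 4·66 − 2·110 = -405
  C = 2 − 4·110 − 3·560 + 3·(-405) = -3333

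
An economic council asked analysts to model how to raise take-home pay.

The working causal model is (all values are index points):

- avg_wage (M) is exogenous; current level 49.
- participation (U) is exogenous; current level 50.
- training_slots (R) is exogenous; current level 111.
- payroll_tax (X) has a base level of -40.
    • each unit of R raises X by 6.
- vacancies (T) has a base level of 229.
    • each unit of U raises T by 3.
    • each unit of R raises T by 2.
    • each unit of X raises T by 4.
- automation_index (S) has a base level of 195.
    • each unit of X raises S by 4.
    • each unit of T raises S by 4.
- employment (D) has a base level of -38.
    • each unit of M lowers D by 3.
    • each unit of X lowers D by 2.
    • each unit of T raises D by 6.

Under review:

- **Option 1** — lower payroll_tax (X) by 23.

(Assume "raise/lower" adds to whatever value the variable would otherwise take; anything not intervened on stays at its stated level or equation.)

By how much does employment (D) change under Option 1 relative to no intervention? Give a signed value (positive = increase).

Baseline:
  M = 49
  U = 50
  R = 111
  X = -40 + 6·111 = 626
  T = 229 + 3·50 + 2·111 + 4·626 = 3105
  D = -38 − 3·49 − 2·626 + 6·3105 = 17193
Option 1 (X − 23):
  M = 49
  U = 50
  R = 111
  X = -40 + 6·111 (−23 from intervention) = 603
  T = 229 + 3·50 + 2·111 + 4·603 = 3013
  D = -38 − 3·49 − 2·603 + 6·3013 = 16687
Change in D: 16687 − 17193 = -506

-506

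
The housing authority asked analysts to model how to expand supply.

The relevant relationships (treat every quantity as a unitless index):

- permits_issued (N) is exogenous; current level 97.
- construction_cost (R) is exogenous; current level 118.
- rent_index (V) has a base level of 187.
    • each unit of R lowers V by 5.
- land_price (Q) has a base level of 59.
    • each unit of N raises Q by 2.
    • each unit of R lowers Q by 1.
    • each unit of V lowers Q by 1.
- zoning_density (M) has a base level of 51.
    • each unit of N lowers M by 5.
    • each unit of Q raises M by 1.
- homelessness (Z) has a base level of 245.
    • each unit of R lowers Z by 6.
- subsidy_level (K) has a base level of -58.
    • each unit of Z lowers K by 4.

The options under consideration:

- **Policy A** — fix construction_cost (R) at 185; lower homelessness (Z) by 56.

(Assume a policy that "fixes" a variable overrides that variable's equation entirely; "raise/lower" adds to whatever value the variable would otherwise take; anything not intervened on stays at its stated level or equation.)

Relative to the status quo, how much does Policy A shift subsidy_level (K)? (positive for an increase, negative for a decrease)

Baseline:
  R = 118
  Z = 245 − 6·118 = -463
  K = -58 − 4·(-463) = 1794
Policy A (R := 185, Z − 56):
  R = 185
  Z = 245 − 6·185 (−56 from intervention) = -921
  K = -58 − 4·(-921) = 3626
Change in K: 3626 − 1794 = 1832

1832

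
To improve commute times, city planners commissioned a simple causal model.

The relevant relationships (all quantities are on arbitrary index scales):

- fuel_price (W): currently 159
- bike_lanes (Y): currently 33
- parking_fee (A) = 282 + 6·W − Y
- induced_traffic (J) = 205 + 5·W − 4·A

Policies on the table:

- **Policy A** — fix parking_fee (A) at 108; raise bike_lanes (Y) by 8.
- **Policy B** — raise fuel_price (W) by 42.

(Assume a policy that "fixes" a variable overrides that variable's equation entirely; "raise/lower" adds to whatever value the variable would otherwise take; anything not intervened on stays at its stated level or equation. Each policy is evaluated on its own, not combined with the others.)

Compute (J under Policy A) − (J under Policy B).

Policy A (A := 108, Y + 8):
  W = 159
  Y = 33 + 8 = 41
  A = 108
  J = 205 + 5·159 − 4·108 = 568
Policy B (W + 42):
  W = 159 + 42 = 201
  Y = 33
  A = 282 + 6·201 − 33 = 1455
  J = 205 + 5·201 − 4·1455 = -4610
J: 568 − (-4610) = 5178

5178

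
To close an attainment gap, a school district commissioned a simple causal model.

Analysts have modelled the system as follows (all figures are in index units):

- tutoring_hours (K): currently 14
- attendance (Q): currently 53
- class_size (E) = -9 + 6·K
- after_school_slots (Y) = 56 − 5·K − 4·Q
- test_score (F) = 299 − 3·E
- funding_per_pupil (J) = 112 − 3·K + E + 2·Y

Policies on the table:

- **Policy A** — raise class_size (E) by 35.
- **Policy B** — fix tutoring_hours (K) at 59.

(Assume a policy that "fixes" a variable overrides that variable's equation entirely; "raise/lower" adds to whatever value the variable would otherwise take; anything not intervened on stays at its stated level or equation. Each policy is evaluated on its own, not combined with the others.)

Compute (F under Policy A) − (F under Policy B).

Policy A (E + 35):
  K = 14
  E = -9 + 6·14 (+35 from intervention) = 110
  F = 299 − 3·110 = -31
Policy B (K := 59):
  K = 59
  E = -9 + 6·59 = 345
  F = 299 − 3·345 = -736
F: -31 − (-736) = 705

705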